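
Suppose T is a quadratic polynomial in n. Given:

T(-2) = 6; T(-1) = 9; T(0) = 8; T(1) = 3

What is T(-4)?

-12

First differences: 3, -1, -5. Second differences: -4, -4.
Level-2 differences are constant, so T has degree 2.
Fitting a degree-2 polynomial gives T(n) = -2n² - 3n + 8.
Then T(-4) = -12.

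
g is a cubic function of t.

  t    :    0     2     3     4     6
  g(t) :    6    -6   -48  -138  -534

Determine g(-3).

Write g(t) = at³ + bt² + ct + d; the 5 given values yield a linear system in the 4 coefficients.
Solving, g(t) = -3t³ + 3t² + 6.
Then g(-3) = 114.

114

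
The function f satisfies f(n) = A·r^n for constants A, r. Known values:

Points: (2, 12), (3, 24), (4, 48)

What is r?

Consecutive ratio: 24/12 = 2, and 48/24 = 2, so r = 2.
Then A·2^2 = 12 gives A = 3, and f(n) = 3·2^n.

2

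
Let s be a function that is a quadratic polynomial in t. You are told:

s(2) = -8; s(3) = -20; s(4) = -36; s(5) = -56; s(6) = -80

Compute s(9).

Write s(t) = at² + bt + c; the 5 given values yield a linear system in the 3 coefficients.
Solving, s(t) = -2t² - 2t + 4.
Then s(9) = -176.

-176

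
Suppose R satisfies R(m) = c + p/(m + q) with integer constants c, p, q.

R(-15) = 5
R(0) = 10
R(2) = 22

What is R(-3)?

(R(m) − c)(m + q) = p for each data point; the three points give a linear system in c and q, then p follows.
Solving: c = 4, q = -3, p = -18, so R(m) = 4 − 18/(m − 3).
Then R(-3) = 4 − 18/(-6) = 7.

7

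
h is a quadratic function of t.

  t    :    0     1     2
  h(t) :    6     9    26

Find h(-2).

42

Write h(t) = at² + bt + c; the 3 given values yield a linear system in the 3 coefficients.
Solving, h(t) = 7t² - 4t + 6.
Then h(-2) = 42.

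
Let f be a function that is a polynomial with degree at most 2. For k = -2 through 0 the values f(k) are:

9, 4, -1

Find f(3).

Write f(k) = ak² + bk + c; the 3 given values yield a linear system in the 3 coefficients.
Solving, the leading coefficient vanishes, and f(k) = -5k - 1.
Then f(3) = -16.

-16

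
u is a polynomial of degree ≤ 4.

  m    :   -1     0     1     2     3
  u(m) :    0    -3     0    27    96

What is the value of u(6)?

Write u(m) = am^4 + bm³ + cm² + dm + e; the 5 given values yield a linear system in the 5 coefficients.
Solving, the leading coefficient vanishes, and u(m) = 3m³ + 3m² - 3m - 3.
Then u(6) = 735.

735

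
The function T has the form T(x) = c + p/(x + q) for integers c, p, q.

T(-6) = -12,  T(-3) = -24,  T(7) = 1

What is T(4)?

(T(x) − c)(x + q) = p for each data point; the three points give a linear system in c and q, then p follows.
Solving: c = -4, q = 1, p = 40, so T(x) = -4 + 40/(x + 1).
Then T(4) = -4 + 40/5 = 4.

4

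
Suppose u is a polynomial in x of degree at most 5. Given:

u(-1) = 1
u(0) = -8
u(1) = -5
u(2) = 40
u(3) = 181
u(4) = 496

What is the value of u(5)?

First differences: -9, 3, 45, 141, 315. Second differences: 12, 42, 96, 174. Third differences: 30, 54, 78. Fourth differences: 24, 24.
Level-4 differences are constant, so u has degree 4.
Extending the table by one column gives the next first difference 591, so u(5) = 496 + 591 = 1087.

1087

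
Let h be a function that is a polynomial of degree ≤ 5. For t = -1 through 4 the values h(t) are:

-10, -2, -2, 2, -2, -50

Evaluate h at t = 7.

First differences: 8, 0, 4, -4, -48. Second differences: -8, 4, -8, -44. Third differences: 12, -12, -36. Fourth differences: -24, -24.
Level-4 differences are constant, so h has degree 4.
Fitting a degree-4 polynomial gives h(t) = -t^4 + 4t³ - 3t² - 2.
Then h(7) = -1178.

-1178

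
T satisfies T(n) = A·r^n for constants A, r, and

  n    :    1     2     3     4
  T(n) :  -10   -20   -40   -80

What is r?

2

Consecutive ratio: -20/(-10) = 2, and -40/(-20) = 2, so r = 2.
Then A·2^1 = -10 gives A = -5, and T(n) = -5·2^n.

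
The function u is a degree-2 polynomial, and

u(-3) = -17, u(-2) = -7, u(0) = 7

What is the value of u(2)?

Write u(k) = ak² + bk + c; the 3 given values yield a linear system in the 3 coefficients.
Solving, u(k) = -k² + 5k + 7.
Then u(2) = 13.

13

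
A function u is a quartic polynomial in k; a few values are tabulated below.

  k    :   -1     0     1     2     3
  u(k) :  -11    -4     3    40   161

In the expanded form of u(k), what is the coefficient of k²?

Write u(k) = ak^4 + bk³ + ck² + dk + e; the 5 given values yield a linear system in the 5 coefficients.
Solving, u(k) = k^4 + 3k³ - k² + 4k - 4.
The coefficient of k² is -1.

-1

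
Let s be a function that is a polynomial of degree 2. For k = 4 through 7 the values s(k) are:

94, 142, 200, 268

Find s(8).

Write s(k) = ak² + bk + c; the 4 given values yield a linear system in the 3 coefficients.
Solving, s(k) = 5k² + 3k + 2.
Then s(8) = 346.

346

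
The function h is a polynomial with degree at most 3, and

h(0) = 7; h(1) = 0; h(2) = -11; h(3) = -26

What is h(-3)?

4

First differences: -7, -11, -15. Second differences: -4, -4.
Level-2 differences are constant, so h has degree 2.
Fitting a degree-2 polynomial gives h(m) = -2m² - 5m + 7.
Then h(-3) = 4.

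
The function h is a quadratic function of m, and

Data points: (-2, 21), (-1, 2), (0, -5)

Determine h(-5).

Write h(m) = am² + bm + c; the 3 given values yield a linear system in the 3 coefficients.
Solving, h(m) = 6m² - m - 5.
Then h(-5) = 150.

150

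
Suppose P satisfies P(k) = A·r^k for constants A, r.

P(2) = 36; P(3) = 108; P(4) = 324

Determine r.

3

Consecutive ratio: 108/36 = 3, and 324/108 = 3, so r = 3.
Then A·3^2 = 36 gives A = 4, and P(k) = 4·3^k.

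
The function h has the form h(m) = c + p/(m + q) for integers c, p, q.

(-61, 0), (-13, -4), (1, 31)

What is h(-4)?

(h(m) − c)(m + q) = p for each data point; the three points give a linear system in c and q, then p follows.
Solving: c = 1, q = 1, p = 60, so h(m) = 1 + 60/(m + 1).
Then h(-4) = 1 + 60/(-3) = -19.

-19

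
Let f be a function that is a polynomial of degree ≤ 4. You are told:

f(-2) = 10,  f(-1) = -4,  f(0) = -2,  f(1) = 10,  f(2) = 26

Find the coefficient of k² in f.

Write f(k) = ak^4 + bk³ + ck² + dk + e; the 5 given values yield a linear system in the 5 coefficients.
Solving, the leading coefficient vanishes, and f(k) = -k³ + 5k² + 8k - 2.
The coefficient of k² is 5.

5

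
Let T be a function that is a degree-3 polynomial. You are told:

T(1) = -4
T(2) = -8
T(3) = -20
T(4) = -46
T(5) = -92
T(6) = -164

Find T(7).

-268

Write T(x) = ax³ + bx² + cx + d; the 6 given values yield a linear system in the 4 coefficients.
Solving, T(x) = -x³ + 2x² - 3x - 2.
Then T(7) = -268.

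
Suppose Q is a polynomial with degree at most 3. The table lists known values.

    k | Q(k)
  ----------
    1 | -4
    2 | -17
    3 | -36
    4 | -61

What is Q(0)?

3

First differences: -13, -19, -25. Second differences: -6, -6.
Level-2 differences are constant, so Q has degree 2.
Fitting a degree-2 polynomial gives Q(k) = -3k² - 4k + 3.
The constant term is Q(0) = 3.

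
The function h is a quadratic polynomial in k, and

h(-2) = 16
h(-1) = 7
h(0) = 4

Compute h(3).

31

Write h(k) = ak² + bk + c; the 3 given values yield a linear system in the 3 coefficients.
Solving, h(k) = 3k² + 4.
Then h(3) = 31.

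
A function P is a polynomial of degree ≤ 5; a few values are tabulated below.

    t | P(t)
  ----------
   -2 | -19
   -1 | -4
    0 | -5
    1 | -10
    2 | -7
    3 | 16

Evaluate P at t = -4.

-145

First differences: 15, -1, -5, 3, 23. Second differences: -16, -4, 8, 20. Third differences: 12, 12, 12.
Level-3 differences are constant, so P has degree 3.
Fitting a degree-3 polynomial gives P(t) = 2t³ - 2t² - 5t - 5.
Then P(-4) = -145.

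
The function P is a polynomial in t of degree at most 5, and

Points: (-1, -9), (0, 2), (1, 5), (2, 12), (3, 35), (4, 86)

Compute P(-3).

-103

First differences: 11, 3, 7, 23, 51. Second differences: -8, 4, 16, 28. Third differences: 12, 12, 12.
Level-3 differences are constant, so P has degree 3.
Fitting a degree-3 polynomial gives P(t) = 2t³ - 4t² + 5t + 2.
Then P(-3) = -103.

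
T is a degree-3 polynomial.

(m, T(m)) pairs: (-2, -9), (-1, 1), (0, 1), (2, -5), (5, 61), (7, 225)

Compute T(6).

127

Write T(m) = am³ + bm² + cm + d; the 6 given values yield a linear system in the 4 coefficients.
Solving, T(m) = m³ - 2m² - 3m + 1.
Then T(6) = 127.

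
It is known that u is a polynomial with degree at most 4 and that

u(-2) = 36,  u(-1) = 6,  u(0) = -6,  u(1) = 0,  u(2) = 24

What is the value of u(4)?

126

First differences: -30, -12, 6, 24. Second differences: 18, 18, 18.
Level-2 differences are constant, so u has degree 2.
Fitting a degree-2 polynomial gives u(t) = 9t² - 3t - 6.
Then u(4) = 126.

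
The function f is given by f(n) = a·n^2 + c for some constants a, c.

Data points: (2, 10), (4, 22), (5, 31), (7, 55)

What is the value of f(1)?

From f(2) = 10 and f(4) = 22: 4a + c = 10 and 16a + c = 22.
Subtracting: 12a = 12, so a = 1; then c = 10 − 1·4 = 6.
So f(n) = 1n² + 6, and f(1) = 7.

7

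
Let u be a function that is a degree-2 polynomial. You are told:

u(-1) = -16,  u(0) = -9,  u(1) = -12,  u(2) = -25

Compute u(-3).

-60

First differences: 7, -3, -13. Second differences: -10, -10.
Level-2 differences are constant, so u has degree 2.
Fitting a degree-2 polynomial gives u(x) = -5x² + 2x - 9.
Then u(-3) = -60.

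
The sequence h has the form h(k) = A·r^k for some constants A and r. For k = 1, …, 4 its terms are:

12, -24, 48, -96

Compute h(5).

Consecutive ratio: -24/12 = -2, and 48/(-24) = -2, so r = -2.
Then A·(-2)^1 = 12 gives A = -6, and h(k) = -6·(-2)^k.
h(5) = -6·(-2)^5 = 192.

192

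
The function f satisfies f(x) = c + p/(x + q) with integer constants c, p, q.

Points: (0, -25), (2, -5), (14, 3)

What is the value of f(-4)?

(f(x) − c)(x + q) = p for each data point; the three points give a linear system in c and q, then p follows.
Solving: c = 5, q = 1, p = -30, so f(x) = 5 − 30/(x + 1).
Then f(-4) = 5 − 30/(-3) = 15.

15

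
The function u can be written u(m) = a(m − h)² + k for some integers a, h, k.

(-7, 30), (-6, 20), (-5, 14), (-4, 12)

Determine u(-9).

First differences -10, -6, -2; second difference 4 = 2a, so a = 2.
Expanding, the m-coefficient is −2ah = -4h; matching it to the data gives h = -4, and then k = 12.
So u(m) = 2(m + 4)² + 12.
u(-9) = 2·(-5)² + 12 = 62.

62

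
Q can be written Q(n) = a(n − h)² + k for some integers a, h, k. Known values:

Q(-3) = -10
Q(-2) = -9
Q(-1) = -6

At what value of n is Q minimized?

-3

First differences 1, 3; second difference 2 = 2a, so a = 1.
Expanding, the n-coefficient is −2ah = -2h; matching it to the data gives h = -3, and then k = -10.
So Q(n) = 1(n + 3)² − 10.
Hence h = -3.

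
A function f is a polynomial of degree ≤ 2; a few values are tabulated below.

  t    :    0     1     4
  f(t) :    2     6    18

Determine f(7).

30

Write f(t) = at² + bt + c; the 3 given values yield a linear system in the 3 coefficients.
Solving, the leading coefficient vanishes, and f(t) = 4t + 2.
Then f(7) = 30.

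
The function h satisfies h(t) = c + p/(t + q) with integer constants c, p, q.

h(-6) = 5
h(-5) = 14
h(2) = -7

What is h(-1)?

-10

(h(t) − c)(t + q) = p for each data point; the three points give a linear system in c and q, then p follows.
Solving: c = -4, q = 4, p = -18, so h(t) = -4 − 18/(t + 4).
Then h(-1) = -4 − 18/3 = -10.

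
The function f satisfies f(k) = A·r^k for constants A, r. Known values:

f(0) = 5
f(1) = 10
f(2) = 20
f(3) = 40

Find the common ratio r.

2

Consecutive ratio: 10/5 = 2, and 20/10 = 2, so r = 2.
Then A·2^0 = 5 gives A = 5, and f(k) = 5·2^k.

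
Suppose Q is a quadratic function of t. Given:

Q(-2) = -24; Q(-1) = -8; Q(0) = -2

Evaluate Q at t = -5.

Write Q(t) = at² + bt + c; the 3 given values yield a linear system in the 3 coefficients.
Solving, Q(t) = -5t² + t - 2.
Then Q(-5) = -132.

-132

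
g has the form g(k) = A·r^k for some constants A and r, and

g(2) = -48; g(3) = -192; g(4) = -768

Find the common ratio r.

4

Consecutive ratio: -192/(-48) = 4, and -768/(-192) = 4, so r = 4.
Then A·4^2 = -48 gives A = -3, and g(k) = -3·4^k.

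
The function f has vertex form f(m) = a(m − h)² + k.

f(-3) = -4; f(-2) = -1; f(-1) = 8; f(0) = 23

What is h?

-3

First differences 3, 9, 15; second difference 6 = 2a, so a = 3.
Expanding, the m-coefficient is −2ah = -6h; matching it to the data gives h = -3, and then k = -4.
So f(m) = 3(m + 3)² − 4.
Hence h = -3.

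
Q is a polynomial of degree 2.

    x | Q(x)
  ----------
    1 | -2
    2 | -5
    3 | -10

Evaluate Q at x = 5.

-26

Write Q(x) = ax² + bx + c; the 3 given values yield a linear system in the 3 coefficients.
Solving, Q(x) = -x² - 1.
Then Q(5) = -26.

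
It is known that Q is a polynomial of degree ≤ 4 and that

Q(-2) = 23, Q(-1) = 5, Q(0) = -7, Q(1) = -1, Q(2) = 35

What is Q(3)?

113

First differences: -18, -12, 6, 36. Second differences: 6, 18, 30. Third differences: 12, 12.
Level-3 differences are constant, so Q has degree 3.
Extending the table by one column gives the next first difference 78, so Q(3) = 35 + 78 = 113.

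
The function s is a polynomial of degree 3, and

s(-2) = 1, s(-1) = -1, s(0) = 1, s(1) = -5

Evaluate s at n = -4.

Write s(n) = an³ + bn² + cn + d; the 4 given values yield a linear system in the 4 coefficients.
Solving, s(n) = -2n³ - 4n² + 1.
Then s(-4) = 65.

65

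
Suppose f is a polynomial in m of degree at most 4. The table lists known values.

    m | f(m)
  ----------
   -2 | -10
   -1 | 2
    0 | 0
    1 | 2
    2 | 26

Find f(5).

410

Write f(m) = am^4 + bm³ + cm² + dm + e; the 5 given values yield a linear system in the 5 coefficients.
Solving, the leading coefficient vanishes, and f(m) = 3m³ + 2m² - 3m.
Then f(5) = 410.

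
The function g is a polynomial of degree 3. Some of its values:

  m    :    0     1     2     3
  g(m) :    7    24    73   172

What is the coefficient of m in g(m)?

Write g(m) = am³ + bm² + cm + d; the 4 given values yield a linear system in the 4 coefficients.
Solving, g(m) = 3m³ + 7m² + 7m + 7.
The coefficient of m is 7.

7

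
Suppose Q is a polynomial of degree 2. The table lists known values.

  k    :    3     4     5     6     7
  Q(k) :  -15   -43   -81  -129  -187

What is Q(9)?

-333

Write Q(k) = ak² + bk + c; the 5 given values yield a linear system in the 3 coefficients.
Solving, Q(k) = -5k² + 7k + 9.
Then Q(9) = -333.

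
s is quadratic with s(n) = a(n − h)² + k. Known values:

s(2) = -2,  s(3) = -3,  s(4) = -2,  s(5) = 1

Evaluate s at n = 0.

First differences -1, 1, 3; second difference 2 = 2a, so a = 1.
Expanding, the n-coefficient is −2ah = -2h; matching it to the data gives h = 3, and then k = -3.
So s(n) = 1(n − 3)² − 3.
s(0) = 1·(-3)² − 3 = 6.

6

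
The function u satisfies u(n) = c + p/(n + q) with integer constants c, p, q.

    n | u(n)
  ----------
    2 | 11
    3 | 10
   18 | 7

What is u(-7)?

(u(n) − c)(n + q) = p for each data point; the three points give a linear system in c and q, then p follows.
Solving: c = 6, q = 2, p = 20, so u(n) = 6 + 20/(n + 2).
Then u(-7) = 6 + 20/(-5) = 2.

2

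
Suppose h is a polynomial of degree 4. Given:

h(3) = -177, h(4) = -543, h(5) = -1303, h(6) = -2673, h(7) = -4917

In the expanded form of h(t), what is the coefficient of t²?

-3

Write h(t) = at^4 + bt³ + ct² + dt + e; the 5 given values yield a linear system in the 5 coefficients.
Solving, h(t) = -2t^4 - 3t² + 5t - 3.
The coefficient of t² is -3.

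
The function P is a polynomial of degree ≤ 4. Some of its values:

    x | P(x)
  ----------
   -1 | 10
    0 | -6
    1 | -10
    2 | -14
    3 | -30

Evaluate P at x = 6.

Write P(x) = ax^4 + bx³ + cx² + dx + e; the 5 given values yield a linear system in the 5 coefficients.
Solving, the leading coefficient vanishes, and P(x) = -2x³ + 6x² - 8x - 6.
Then P(6) = -270.

-270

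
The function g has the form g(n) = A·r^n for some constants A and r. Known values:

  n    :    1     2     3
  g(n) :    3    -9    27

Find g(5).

243

Consecutive ratio: -9/3 = -3, and 27/(-9) = -3, so r = -3.
Then A·(-3)^1 = 3 gives A = -1, and g(n) = -1·(-3)^n.
g(5) = -1·(-3)^5 = 243.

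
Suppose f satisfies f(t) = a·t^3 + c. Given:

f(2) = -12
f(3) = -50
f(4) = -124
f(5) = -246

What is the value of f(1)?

2

From f(2) = -12 and f(3) = -50: 8a + c = -12 and 27a + c = -50.
Subtracting: 19a = -38, so a = -2; then c = -12 − (-2)·8 = 4.
So f(t) = -2t³ + 4, and f(1) = 2.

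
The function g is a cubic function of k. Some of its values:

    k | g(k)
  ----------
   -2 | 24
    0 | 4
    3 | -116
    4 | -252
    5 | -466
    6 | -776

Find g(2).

Write g(k) = ak³ + bk² + ck + d; the 6 given values yield a linear system in the 4 coefficients.
Solving, g(k) = -3k³ - 3k² - 4k + 4.
Then g(2) = -40.

-40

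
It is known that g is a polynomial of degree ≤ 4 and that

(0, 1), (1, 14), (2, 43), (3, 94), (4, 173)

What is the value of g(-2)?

First differences: 13, 29, 51, 79. Second differences: 16, 22, 28. Third differences: 6, 6.
Level-3 differences are constant, so g has degree 3.
Fitting a degree-3 polynomial gives g(n) = n³ + 5n² + 7n + 1.
Then g(-2) = -1.

-1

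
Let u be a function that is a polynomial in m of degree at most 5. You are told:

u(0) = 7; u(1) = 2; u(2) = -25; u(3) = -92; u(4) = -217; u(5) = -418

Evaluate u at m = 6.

-713

First differences: -5, -27, -67, -125, -201. Second differences: -22, -40, -58, -76. Third differences: -18, -18, -18.
Level-3 differences are constant, so u has degree 3.
Fitting a degree-3 polynomial gives u(m) = -3m³ - 2m² + 7.
Then u(6) = -713.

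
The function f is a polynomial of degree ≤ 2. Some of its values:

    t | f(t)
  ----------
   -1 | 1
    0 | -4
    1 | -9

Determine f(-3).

11

Write f(t) = at² + bt + c; the 3 given values yield a linear system in the 3 coefficients.
Solving, the leading coefficient vanishes, and f(t) = -5t - 4.
Then f(-3) = 11.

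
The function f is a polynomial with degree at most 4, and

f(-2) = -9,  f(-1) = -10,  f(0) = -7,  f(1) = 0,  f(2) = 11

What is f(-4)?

First differences: -1, 3, 7, 11. Second differences: 4, 4, 4.
Level-2 differences are constant, so f has degree 2.
Fitting a degree-2 polynomial gives f(t) = 2t² + 5t - 7.
Then f(-4) = 5.

5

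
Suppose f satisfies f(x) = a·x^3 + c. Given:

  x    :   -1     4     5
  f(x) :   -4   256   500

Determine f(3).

108

From f(-1) = -4 and f(4) = 256: -1a + c = -4 and 64a + c = 256.
Subtracting: 65a = 260, so a = 4; then c = -4 − 4·(-1) = 0.
So f(x) = 4x³ + 0, and f(3) = 108.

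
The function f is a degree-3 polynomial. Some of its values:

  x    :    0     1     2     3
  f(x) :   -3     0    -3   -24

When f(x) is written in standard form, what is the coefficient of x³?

-2

Write f(x) = ax³ + bx² + cx + d; the 4 given values yield a linear system in the 4 coefficients.
Solving, f(x) = -2x³ + 3x² + 2x - 3.
The coefficient of x³ is -2.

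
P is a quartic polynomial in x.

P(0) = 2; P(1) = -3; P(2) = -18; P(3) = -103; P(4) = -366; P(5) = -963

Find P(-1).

9

First differences: -5, -15, -85, -263, -597. Second differences: -10, -70, -178, -334. Third differences: -60, -108, -156. Fourth differences: -48, -48.
Level-4 differences are constant, so P has degree 4.
Fitting a degree-4 polynomial gives P(x) = -2x^4 + 2x³ + 3x² - 8x + 2.
Then P(-1) = 9.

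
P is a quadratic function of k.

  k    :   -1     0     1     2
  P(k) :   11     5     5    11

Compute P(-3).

41

Write P(k) = ak² + bk + c; the 4 given values yield a linear system in the 3 coefficients.
Solving, P(k) = 3k² - 3k + 5.
Then P(-3) = 41.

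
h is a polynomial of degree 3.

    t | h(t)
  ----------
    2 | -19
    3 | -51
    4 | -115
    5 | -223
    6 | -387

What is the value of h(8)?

-931

First differences: -32, -64, -108, -164. Second differences: -32, -44, -56. Third differences: -12, -12.
Level-3 differences are constant, so h has degree 3.
Fitting a degree-3 polynomial gives h(t) = -2t³ + 2t² - 4t - 3.
Then h(8) = -931.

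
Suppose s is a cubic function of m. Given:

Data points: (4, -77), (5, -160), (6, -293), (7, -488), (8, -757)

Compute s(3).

-32

First differences: -83, -133, -195, -269. Second differences: -50, -62, -74. Third differences: -12, -12.
Level-3 differences are constant, so s has degree 3.
Fitting a degree-3 polynomial gives s(m) = -2m³ + 5m² - 6m - 5.
Then s(3) = -32.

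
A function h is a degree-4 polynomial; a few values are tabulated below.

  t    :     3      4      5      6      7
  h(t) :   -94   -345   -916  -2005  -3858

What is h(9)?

-11080

Write h(t) = at^4 + bt³ + ct² + dt + e; the 5 given values yield a linear system in the 5 coefficients.
Solving, h(t) = -2t^4 + 3t³ - 2t² + 2t - 1.
Then h(9) = -11080.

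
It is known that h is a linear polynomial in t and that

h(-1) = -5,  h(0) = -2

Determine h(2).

4

Write h(t) = at + b; the 2 given values yield a linear system in the 2 coefficients.
Solving, h(t) = 3t - 2.
Then h(2) = 4.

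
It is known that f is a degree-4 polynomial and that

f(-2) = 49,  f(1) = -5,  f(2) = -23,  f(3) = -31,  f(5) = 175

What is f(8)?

Write f(n) = an^4 + bn³ + cn² + dn + e; the 5 given values yield a linear system in the 5 coefficients.
Solving, f(n) = n^4 - 3n³ - 2n² - 6n + 5.
Then f(8) = 2389.

2389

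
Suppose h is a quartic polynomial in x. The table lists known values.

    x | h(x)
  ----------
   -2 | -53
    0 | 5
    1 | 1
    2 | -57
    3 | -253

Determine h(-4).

Write h(x) = ax^4 + bx³ + cx² + dx + e; the 5 given values yield a linear system in the 5 coefficients.
Solving, h(x) = -2x^4 - 2x³ - 7x² + 7x + 5.
Then h(-4) = -519.

-519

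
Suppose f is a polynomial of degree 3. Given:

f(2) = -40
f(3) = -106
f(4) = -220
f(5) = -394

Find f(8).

-1396

Write f(k) = ak³ + bk² + ck + d; the 4 given values yield a linear system in the 4 coefficients.
Solving, f(k) = -2k³ - 6k² + 2k - 4.
Then f(8) = -1396.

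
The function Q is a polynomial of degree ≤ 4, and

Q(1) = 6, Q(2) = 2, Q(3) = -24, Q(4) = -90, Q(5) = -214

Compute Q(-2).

First differences: -4, -26, -66, -124. Second differences: -22, -40, -58. Third differences: -18, -18.
Level-3 differences are constant, so Q has degree 3.
Fitting a degree-3 polynomial gives Q(m) = -3m³ + 7m² - 4m + 6.
Then Q(-2) = 66.

66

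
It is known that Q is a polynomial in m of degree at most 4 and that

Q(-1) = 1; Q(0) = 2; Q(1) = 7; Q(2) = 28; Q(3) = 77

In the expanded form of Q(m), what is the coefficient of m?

1

First differences: 1, 5, 21, 49. Second differences: 4, 16, 28. Third differences: 12, 12.
Level-3 differences are constant, so Q has degree 3.
Fitting a degree-3 polynomial gives Q(m) = 2m³ + 2m² + m + 2.
The coefficient of m is 1.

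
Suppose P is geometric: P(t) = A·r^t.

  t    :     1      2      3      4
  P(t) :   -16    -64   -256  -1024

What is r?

Consecutive ratio: -64/(-16) = 4, and -256/(-64) = 4, so r = 4.
Then A·4^1 = -16 gives A = -4, and P(t) = -4·4^t.

4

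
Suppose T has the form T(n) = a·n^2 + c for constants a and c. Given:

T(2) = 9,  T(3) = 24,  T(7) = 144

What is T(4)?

From T(2) = 9 and T(3) = 24: 4a + c = 9 and 9a + c = 24.
Subtracting: 5a = 15, so a = 3; then c = 9 − 3·4 = -3.
So T(n) = 3n² − 3, and T(4) = 45.

45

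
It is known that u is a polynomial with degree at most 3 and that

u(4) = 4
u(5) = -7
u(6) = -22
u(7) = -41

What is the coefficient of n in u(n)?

7

Write u(n) = an³ + bn² + cn + d; the 4 given values yield a linear system in the 4 coefficients.
Solving, the leading coefficient vanishes, and u(n) = -2n² + 7n + 8.
The coefficient of n is 7.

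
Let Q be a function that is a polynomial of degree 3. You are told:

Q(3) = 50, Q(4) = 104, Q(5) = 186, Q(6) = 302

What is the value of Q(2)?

Write Q(t) = at³ + bt² + ct + d; the 4 given values yield a linear system in the 4 coefficients.
Solving, Q(t) = t³ + 2t² + 3t - 4.
Then Q(2) = 18.

18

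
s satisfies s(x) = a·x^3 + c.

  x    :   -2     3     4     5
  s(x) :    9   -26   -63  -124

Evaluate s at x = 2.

-7

From s(-2) = 9 and s(3) = -26: -8a + c = 9 and 27a + c = -26.
Subtracting: 35a = -35, so a = -1; then c = 9 − (-1)·(-8) = 1.
So s(x) = -1x³ + 1, and s(2) = -7.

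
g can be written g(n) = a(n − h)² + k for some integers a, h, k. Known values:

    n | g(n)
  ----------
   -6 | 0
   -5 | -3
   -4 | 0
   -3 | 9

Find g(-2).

First differences -3, 3, 9; second difference 6 = 2a, so a = 3.
Expanding, the n-coefficient is −2ah = -6h; matching it to the data gives h = -5, and then k = -3.
So g(n) = 3(n + 5)² − 3.
g(-2) = 3·3² − 3 = 24.

24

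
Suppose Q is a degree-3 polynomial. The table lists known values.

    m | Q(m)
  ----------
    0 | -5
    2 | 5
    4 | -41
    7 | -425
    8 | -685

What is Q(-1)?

Write Q(m) = am³ + bm² + cm + d; the 5 given values yield a linear system in the 4 coefficients.
Solving, Q(m) = -2m³ + 5m² + 3m - 5.
Then Q(-1) = -1.

-1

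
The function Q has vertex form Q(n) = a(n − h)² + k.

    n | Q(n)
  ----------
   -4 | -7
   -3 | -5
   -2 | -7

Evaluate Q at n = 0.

First differences 2, -2; second difference -4 = 2a, so a = -2.
Expanding, the n-coefficient is −2ah = 4h; matching it to the data gives h = -3, and then k = -5.
So Q(n) = -2(n + 3)² − 5.
Q(0) = -2·3² − 5 = -23.

-23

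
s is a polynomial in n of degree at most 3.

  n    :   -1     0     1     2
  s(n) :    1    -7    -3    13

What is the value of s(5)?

First differences: -8, 4, 16. Second differences: 12, 12.
Level-2 differences are constant, so s has degree 2.
Fitting a degree-2 polynomial gives s(n) = 6n² - 2n - 7.
Then s(5) = 133.

133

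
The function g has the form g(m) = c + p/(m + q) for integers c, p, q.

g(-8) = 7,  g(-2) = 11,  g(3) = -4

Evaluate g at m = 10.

(g(m) − c)(m + q) = p for each data point; the three points give a linear system in c and q, then p follows.
Solving: c = 5, q = -1, p = -18, so g(m) = 5 − 18/(m − 1).
Then g(10) = 5 − 18/9 = 3.

3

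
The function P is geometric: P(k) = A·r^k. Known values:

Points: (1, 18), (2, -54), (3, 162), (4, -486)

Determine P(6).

-4374

Consecutive ratio: -54/18 = -3, and 162/(-54) = -3, so r = -3.
Then A·(-3)^1 = 18 gives A = -6, and P(k) = -6·(-3)^k.
P(6) = -6·(-3)^6 = -4374.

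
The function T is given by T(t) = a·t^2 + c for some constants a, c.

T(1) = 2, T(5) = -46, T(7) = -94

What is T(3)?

From T(1) = 2 and T(5) = -46: 1a + c = 2 and 25a + c = -46.
Subtracting: 24a = -48, so a = -2; then c = 2 − (-2)·1 = 4.
So T(t) = -2t² + 4, and T(3) = -14.

-14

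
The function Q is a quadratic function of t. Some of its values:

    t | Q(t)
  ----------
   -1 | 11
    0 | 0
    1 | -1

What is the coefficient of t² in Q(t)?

5

Write Q(t) = at² + bt + c; the 3 given values yield a linear system in the 3 coefficients.
Solving, Q(t) = 5t² - 6t.
The coefficient of t² is 5.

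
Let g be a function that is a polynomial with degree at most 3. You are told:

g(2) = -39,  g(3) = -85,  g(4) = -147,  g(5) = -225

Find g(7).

-429

Write g(n) = an³ + bn² + cn + d; the 4 given values yield a linear system in the 4 coefficients.
Solving, the leading coefficient vanishes, and g(n) = -8n² - 6n + 5.
Then g(7) = -429.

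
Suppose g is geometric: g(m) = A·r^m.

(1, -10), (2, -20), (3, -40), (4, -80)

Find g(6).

Consecutive ratio: -20/(-10) = 2, and -40/(-20) = 2, so r = 2.
Then A·2^1 = -10 gives A = -5, and g(m) = -5·2^m.
g(6) = -5·2^6 = -320.

-320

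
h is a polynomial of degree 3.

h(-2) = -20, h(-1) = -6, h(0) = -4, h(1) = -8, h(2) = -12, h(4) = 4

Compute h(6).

Write h(m) = am³ + bm² + cm + d; the 6 given values yield a linear system in the 4 coefficients.
Solving, h(m) = m³ - 3m² - 2m - 4.
Then h(6) = 92.

92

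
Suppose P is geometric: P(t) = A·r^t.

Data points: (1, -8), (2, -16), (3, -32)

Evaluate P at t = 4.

Consecutive ratio: -16/(-8) = 2, and -32/(-16) = 2, so r = 2.
Then A·2^1 = -8 gives A = -4, and P(t) = -4·2^t.
P(4) = -4·2^4 = -64.

-64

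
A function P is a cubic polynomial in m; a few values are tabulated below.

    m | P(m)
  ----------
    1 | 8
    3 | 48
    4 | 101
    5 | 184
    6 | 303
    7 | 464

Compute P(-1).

16

Write P(m) = am³ + bm² + cm + d; the 6 given values yield a linear system in the 4 coefficients.
Solving, P(m) = m³ + 3m² - 5m + 9.
Then P(-1) = 16.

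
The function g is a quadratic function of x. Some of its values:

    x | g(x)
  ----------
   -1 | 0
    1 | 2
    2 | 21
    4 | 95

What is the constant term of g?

Write g(x) = ax² + bx + c; the 4 given values yield a linear system in the 3 coefficients.
Solving, g(x) = 6x² + x - 5.
The constant term is g(0) = -5.

-5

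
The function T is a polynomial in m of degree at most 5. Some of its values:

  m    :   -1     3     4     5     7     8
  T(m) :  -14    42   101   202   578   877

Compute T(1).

2

Write T(m) = am^5 + bm^4 + cm³ + dm² + em + p; the 6 given values yield a linear system in the 6 coefficients.
Solving, the top 2 coefficients vanish, and T(m) = 2m³ - 3m² + 6m - 3.
Then T(1) = 2.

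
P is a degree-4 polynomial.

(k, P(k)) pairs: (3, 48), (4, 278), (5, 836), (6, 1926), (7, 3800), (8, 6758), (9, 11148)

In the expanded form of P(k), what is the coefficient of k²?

-6

First differences: 230, 558, 1090, 1874, 2958, 4390. Second differences: 328, 532, 784, 1084, 1432. Third differences: 204, 252, 300, 348. Fourth differences: 48, 48, 48.
Level-4 differences are constant, so P has degree 4.
Fitting a degree-4 polynomial gives P(k) = 2k^4 - 2k³ - 6k² - 4k + 6.
The coefficient of k² is -6.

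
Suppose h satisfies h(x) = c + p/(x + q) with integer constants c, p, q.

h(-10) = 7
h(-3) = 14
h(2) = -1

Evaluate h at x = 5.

2

(h(x) − c)(x + q) = p for each data point; the three points give a linear system in c and q, then p follows.
Solving: c = 5, q = 1, p = -18, so h(x) = 5 − 18/(x + 1).
Then h(5) = 5 − 18/6 = 2.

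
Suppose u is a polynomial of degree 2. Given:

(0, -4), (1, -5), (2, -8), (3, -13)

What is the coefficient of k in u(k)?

0

First differences: -1, -3, -5. Second differences: -2, -2.
Level-2 differences are constant, so u has degree 2.
Fitting a degree-2 polynomial gives u(k) = -k² - 4.
The coefficient of k is 0.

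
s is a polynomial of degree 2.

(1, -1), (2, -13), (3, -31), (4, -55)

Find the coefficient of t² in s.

First differences: -12, -18, -24. Second differences: -6, -6.
Level-2 differences are constant, so s has degree 2.
Fitting a degree-2 polynomial gives s(t) = -3t² - 3t + 5.
The coefficient of t² is -3.

-3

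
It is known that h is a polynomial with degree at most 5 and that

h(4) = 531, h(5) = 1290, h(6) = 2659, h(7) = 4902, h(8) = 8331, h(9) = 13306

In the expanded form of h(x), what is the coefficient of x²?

First differences: 759, 1369, 2243, 3429, 4975. Second differences: 610, 874, 1186, 1546. Third differences: 264, 312, 360. Fourth differences: 48, 48.
Level-4 differences are constant, so h has degree 4.
Fitting a degree-4 polynomial gives h(x) = 2x^4 + 3x² - 6x - 5.
The coefficient of x² is 3.

3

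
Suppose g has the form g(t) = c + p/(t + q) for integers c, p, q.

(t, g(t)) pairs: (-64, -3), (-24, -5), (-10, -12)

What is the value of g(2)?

(g(t) − c)(t + q) = p for each data point; the three points give a linear system in c and q, then p follows.
Solving: c = -2, q = 4, p = 60, so g(t) = -2 + 60/(t + 4).
Then g(2) = -2 + 60/6 = 8.

8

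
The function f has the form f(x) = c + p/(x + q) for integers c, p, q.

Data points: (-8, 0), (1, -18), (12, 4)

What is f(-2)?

-3

(f(x) − c)(x + q) = p for each data point; the three points give a linear system in c and q, then p follows.
Solving: c = 2, q = -2, p = 20, so f(x) = 2 + 20/(x − 2).
Then f(-2) = 2 + 20/(-4) = -3.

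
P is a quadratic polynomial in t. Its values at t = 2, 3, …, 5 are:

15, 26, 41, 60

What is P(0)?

First differences: 11, 15, 19. Second differences: 4, 4.
Level-2 differences are constant, so P has degree 2.
Fitting a degree-2 polynomial gives P(t) = 2t² + t + 5.
Then P(0) = 5.

5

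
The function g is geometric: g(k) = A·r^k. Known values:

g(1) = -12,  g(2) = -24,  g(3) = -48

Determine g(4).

Consecutive ratio: -24/(-12) = 2, and -48/(-24) = 2, so r = 2.
Then A·2^1 = -12 gives A = -6, and g(k) = -6·2^k.
g(4) = -6·2^4 = -96.

-96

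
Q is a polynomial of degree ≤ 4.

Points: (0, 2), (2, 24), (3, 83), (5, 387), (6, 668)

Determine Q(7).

1059

Write Q(n) = an^4 + bn³ + cn² + dn + e; the 5 given values yield a linear system in the 5 coefficients.
Solving, the leading coefficient vanishes, and Q(n) = 3n³ + n² - 3n + 2.
Then Q(7) = 1059.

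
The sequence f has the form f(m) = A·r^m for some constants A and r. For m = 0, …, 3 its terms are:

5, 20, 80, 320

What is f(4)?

Consecutive ratio: 20/5 = 4, and 80/20 = 4, so r = 4.
Then A·4^0 = 5 gives A = 5, and f(m) = 5·4^m.
f(4) = 5·4^4 = 1280.

1280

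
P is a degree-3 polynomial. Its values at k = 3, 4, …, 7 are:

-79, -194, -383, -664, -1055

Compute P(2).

-20

Write P(k) = ak³ + bk² + ck + d; the 5 given values yield a linear system in the 4 coefficients.
Solving, P(k) = -3k³ - k² + 3k + 2.
Then P(2) = -20.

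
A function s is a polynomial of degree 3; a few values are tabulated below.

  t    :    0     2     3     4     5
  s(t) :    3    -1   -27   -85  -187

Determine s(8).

-877

Write s(t) = at³ + bt² + ct + d; the 5 given values yield a linear system in the 4 coefficients.
Solving, s(t) = -2t³ + 2t² + 2t + 3.
Then s(8) = -877.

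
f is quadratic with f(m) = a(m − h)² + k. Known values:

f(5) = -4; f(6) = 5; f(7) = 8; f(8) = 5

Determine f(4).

First differences 9, 3, -3; second difference -6 = 2a, so a = -3.
Expanding, the m-coefficient is −2ah = 6h; matching it to the data gives h = 7, and then k = 8.
So f(m) = -3(m − 7)² + 8.
f(4) = -3·(-3)² + 8 = -19.

-19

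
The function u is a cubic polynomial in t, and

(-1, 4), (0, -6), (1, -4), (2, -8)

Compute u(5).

Write u(t) = at³ + bt² + ct + d; the 4 given values yield a linear system in the 4 coefficients.
Solving, u(t) = -3t³ + 6t² - t - 6.
Then u(5) = -236.

-236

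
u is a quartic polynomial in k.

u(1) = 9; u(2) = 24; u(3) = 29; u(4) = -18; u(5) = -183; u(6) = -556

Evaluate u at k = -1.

-3

First differences: 15, 5, -47, -165, -373. Second differences: -10, -52, -118, -208. Third differences: -42, -66, -90. Fourth differences: -24, -24.
Level-4 differences are constant, so u has degree 4.
Fitting a degree-4 polynomial gives u(k) = -k^4 + 3k³ + 2k² + 3k + 2.
Then u(-1) = -3.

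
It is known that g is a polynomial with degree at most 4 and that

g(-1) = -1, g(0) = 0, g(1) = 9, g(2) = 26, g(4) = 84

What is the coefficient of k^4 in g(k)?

Write g(k) = ak^4 + bk³ + ck² + dk + e; the 5 given values yield a linear system in the 5 coefficients.
Solving, the top 2 coefficients vanish, and g(k) = 4k² + 5k.
The coefficient of k^4 is 0.

0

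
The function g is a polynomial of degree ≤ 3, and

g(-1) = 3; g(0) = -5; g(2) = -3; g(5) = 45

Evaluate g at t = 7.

Write g(t) = at³ + bt² + ct + d; the 4 given values yield a linear system in the 4 coefficients.
Solving, the leading coefficient vanishes, and g(t) = 3t² - 5t - 5.
Then g(7) = 107.

107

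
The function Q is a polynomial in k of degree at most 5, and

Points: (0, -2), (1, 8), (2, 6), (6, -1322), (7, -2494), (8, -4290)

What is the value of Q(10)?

Write Q(k) = ak^5 + bk^4 + ck³ + dk² + ek + p; the 6 given values yield a linear system in the 6 coefficients.
Solving, the leading coefficient vanishes, and Q(k) = -k^4 - k³ + 4k² + 8k - 2.
Then Q(10) = -10522.

-10522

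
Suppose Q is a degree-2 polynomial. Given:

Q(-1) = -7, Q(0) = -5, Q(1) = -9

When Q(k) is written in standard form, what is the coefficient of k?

-1

Write Q(k) = ak² + bk + c; the 3 given values yield a linear system in the 3 coefficients.
Solving, Q(k) = -3k² - k - 5.
The coefficient of k is -1.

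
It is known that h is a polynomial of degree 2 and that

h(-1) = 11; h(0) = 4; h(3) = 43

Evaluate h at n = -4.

Write h(n) = an² + bn + c; the 3 given values yield a linear system in the 3 coefficients.
Solving, h(n) = 5n² - 2n + 4.
Then h(-4) = 92.

92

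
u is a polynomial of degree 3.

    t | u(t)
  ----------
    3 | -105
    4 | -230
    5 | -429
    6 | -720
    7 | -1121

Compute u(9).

-2325

First differences: -125, -199, -291, -401. Second differences: -74, -92, -110. Third differences: -18, -18.
Level-3 differences are constant, so u has degree 3.
Fitting a degree-3 polynomial gives u(t) = -3t³ - t² - 7t + 6.
Then u(9) = -2325.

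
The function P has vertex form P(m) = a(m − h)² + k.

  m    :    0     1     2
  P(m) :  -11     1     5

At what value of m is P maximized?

First differences 12, 4; second difference -8 = 2a, so a = -4.
Expanding, the m-coefficient is −2ah = 8h; matching it to the data gives h = 2, and then k = 5.
So P(m) = -4(m − 2)² + 5.
Hence h = 2.

2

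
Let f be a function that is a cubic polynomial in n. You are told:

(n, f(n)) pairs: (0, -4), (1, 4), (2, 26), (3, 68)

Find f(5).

236

Write f(n) = an³ + bn² + cn + d; the 4 given values yield a linear system in the 4 coefficients.
Solving, f(n) = n³ + 4n² + 3n - 4.
Then f(5) = 236.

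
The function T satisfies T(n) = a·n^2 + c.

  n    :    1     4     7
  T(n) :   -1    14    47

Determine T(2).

From T(1) = -1 and T(4) = 14: 1a + c = -1 and 16a + c = 14.
Subtracting: 15a = 15, so a = 1; then c = -1 − 1·1 = -2.
So T(n) = 1n² − 2, and T(2) = 2.

2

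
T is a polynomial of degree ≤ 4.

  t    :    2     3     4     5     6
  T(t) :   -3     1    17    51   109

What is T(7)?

Write T(t) = at^4 + bt³ + ct² + dt + e; the 5 given values yield a linear system in the 5 coefficients.
Solving, the leading coefficient vanishes, and T(t) = t³ - 3t² + 1.
Then T(7) = 197.

197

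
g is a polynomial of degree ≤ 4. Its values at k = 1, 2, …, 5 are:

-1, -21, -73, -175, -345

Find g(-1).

15

First differences: -20, -52, -102, -170. Second differences: -32, -50, -68. Third differences: -18, -18.
Level-3 differences are constant, so g has degree 3.
Fitting a degree-3 polynomial gives g(k) = -3k³ + 2k² - 5k + 5.
Then g(-1) = 15.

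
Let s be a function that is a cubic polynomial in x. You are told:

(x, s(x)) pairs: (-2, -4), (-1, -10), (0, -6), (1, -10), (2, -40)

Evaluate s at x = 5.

Write s(x) = ax³ + bx² + cx + d; the 5 given values yield a linear system in the 4 coefficients.
Solving, s(x) = -3x³ - 4x² + 3x - 6.
Then s(5) = -466.

-466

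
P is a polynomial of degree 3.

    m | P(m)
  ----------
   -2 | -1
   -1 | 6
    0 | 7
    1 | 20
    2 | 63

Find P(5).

First differences: 7, 1, 13, 43. Second differences: -6, 12, 30. Third differences: 18, 18.
Level-3 differences are constant, so P has degree 3.
Fitting a degree-3 polynomial gives P(m) = 3m³ + 6m² + 4m + 7.
Then P(5) = 552.

552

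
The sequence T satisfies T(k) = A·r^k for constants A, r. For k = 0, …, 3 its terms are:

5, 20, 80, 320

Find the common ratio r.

Consecutive ratio: 20/5 = 4, and 80/20 = 4, so r = 4.
Then A·4^0 = 5 gives A = 5, and T(k) = 5·4^k.

4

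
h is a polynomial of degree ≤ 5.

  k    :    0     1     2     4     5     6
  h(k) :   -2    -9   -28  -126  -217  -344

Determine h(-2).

Write h(k) = ak^5 + bk^4 + ck³ + dk² + ek + p; the 6 given values yield a linear system in the 6 coefficients.
Solving, the top 2 coefficients vanish, and h(k) = -k³ - 3k² - 3k - 2.
Then h(-2) = 0.

0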